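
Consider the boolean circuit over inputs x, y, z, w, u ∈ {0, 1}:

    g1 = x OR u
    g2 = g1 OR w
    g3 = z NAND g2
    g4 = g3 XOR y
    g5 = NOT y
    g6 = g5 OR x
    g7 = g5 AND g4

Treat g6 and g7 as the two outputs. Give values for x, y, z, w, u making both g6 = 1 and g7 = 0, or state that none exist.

Check with x=1, y=0, z=1, w=1, u=0:
g1 = x OR u = 1 OR 0 = 1
g2 = g1 OR w = 1 OR 1 = 1
g3 = z NAND g2 = 1 NAND 1 = 0
g4 = g3 XOR y = 0 XOR 0 = 0
g5 = NOT y = NOT 0 = 1
g6 = g5 OR x = 1 OR 1 = 1
g7 = g5 AND g4 = 1 AND 0 = 0
So g6 = 1 and g7 = 0.

x=1, y=0, z=1, w=1, u=0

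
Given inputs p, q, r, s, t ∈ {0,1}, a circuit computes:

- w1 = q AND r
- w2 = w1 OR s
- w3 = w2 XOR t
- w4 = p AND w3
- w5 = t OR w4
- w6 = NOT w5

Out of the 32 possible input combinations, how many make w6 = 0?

21

w6 = NOT w5 must be 0, so w5 = 1.
w5 = t OR w4 must be 1, so at least one of t, w4 is 1.
Enumerating the 32 input combinations, 21 give w6 = 0 and 11 give w6 = 1.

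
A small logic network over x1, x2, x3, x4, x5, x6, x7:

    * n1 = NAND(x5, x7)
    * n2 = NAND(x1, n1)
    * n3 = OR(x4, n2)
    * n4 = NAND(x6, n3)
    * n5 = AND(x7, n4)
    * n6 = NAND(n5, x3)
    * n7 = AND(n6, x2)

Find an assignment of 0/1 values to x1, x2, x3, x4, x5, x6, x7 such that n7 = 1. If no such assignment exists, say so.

x1=1, x2=1, x3=0, x4=1, x5=0, x6=0, x7=0

Check with x1=1, x2=1, x3=0, x4=1, x5=0, x6=0, x7=0:
n1 = NAND(x5, x7) = NAND(0, 0) = 1
n2 = NAND(x1, n1) = NAND(1, 1) = 0
n3 = OR(x4, n2) = OR(1, 0) = 1
n4 = NAND(x6, n3) = NAND(0, 1) = 1
n5 = AND(x7, n4) = AND(0, 1) = 0
n6 = NAND(n5, x3) = NAND(0, 0) = 1
n7 = AND(n6, x2) = AND(1, 1) = 1
So n7 = 1 as required.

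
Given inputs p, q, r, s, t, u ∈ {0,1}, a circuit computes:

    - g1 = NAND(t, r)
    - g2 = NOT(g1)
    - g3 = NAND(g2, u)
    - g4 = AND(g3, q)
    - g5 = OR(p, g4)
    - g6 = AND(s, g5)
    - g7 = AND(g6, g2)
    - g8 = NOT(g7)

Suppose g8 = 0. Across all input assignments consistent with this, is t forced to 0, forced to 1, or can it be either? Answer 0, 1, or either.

g8 = NOT(g7) must be 0, so g7 = 1.
g7 = AND(g6, g2) must be 1, so both g6 = 1 and g2 = 1.
g6 = AND(s, g5) must be 1, so both s = 1 and g5 = 1.
Every assignment with g8 = 0 has t = 1; there are 5 such assignment(s).

1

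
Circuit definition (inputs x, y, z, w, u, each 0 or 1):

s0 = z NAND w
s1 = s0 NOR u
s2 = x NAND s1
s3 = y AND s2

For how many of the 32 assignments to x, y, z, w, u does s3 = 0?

17

s3 = y AND s2 must be 0, so at least one of y, s2 is 0.
Enumerating the 32 input combinations, 17 give s3 = 0 and 15 give s3 = 1.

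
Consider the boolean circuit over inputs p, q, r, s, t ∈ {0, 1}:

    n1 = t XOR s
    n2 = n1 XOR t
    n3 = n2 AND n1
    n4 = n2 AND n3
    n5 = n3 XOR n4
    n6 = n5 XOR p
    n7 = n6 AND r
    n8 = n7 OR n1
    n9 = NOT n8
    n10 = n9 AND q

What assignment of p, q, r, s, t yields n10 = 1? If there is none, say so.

n10 = n9 AND q must be 1, so both n9 = 1 and q = 1.
n9 = NOT n8 must be 1, so n8 = 0.
Check with p=1, q=1, r=0, s=0, t=0:
n1 = t XOR s = 0 XOR 0 = 0
n2 = n1 XOR t = 0 XOR 0 = 0
n3 = n2 AND n1 = 0 AND 0 = 0
n4 = n2 AND n3 = 0 AND 0 = 0
n5 = n3 XOR n4 = 0 XOR 0 = 0
n6 = n5 XOR p = 0 XOR 1 = 1
n7 = n6 AND r = 1 AND 0 = 0
n8 = n7 OR n1 = 0 OR 0 = 0
n9 = NOT n8 = NOT 0 = 1
n10 = n9 AND q = 1 AND 1 = 1
So n10 = 1 as required.

p=1, q=1, r=0, s=0, t=0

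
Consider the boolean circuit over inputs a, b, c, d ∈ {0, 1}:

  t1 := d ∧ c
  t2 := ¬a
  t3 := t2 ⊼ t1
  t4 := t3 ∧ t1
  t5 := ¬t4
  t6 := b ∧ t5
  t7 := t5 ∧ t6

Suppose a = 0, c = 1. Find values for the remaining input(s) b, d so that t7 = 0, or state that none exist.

b=0 d=1

Check with a = 0, c = 1 and b=0, d=1:
t1 = d ∧ c = 1 ∧ 1 = 1
t2 = ¬a = ¬0 = 1
t3 = t2 ⊼ t1 = 1 ⊼ 1 = 0
t4 = t3 ∧ t1 = 0 ∧ 1 = 0
t5 = ¬t4 = ¬0 = 1
t6 = b ∧ t5 = 0 ∧ 1 = 0
t7 = t5 ∧ t6 = 1 ∧ 0 = 0
So t7 = 0.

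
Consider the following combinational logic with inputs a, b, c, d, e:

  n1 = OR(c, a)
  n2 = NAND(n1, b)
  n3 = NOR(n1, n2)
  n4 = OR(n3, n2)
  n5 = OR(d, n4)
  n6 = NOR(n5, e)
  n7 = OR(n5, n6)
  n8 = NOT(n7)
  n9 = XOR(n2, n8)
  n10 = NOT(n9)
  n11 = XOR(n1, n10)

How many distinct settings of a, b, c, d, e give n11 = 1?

n11 = XOR(n1, n10) must be 1, so n1 and n10 differ.
Enumerating the 32 input combinations, 15 give n11 = 1 and 17 give n11 = 0.

15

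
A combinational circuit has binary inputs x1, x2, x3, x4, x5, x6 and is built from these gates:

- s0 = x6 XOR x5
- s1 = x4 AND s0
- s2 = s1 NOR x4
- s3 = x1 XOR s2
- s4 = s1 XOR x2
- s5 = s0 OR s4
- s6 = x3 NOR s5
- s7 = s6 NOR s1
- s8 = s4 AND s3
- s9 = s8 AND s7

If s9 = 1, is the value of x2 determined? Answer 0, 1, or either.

1

s9 = s8 AND s7 must be 1, so both s8 = 1 and s7 = 1.
Every assignment with s9 = 1 has x2 = 1; there are 12 such assignment(s).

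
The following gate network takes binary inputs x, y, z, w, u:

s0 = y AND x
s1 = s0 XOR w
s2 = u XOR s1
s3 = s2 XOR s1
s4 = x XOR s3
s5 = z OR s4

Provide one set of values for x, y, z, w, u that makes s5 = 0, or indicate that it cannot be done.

s5 = z OR s4 must be 0, so both z = 0 and s4 = 0.
s4 = x XOR s3 must be 0, so x and s3 are equal.
Check with x=0, y=1, z=0, w=0, u=0:
s0 = y AND x = 1 AND 0 = 0
s1 = s0 XOR w = 0 XOR 0 = 0
s2 = u XOR s1 = 0 XOR 0 = 0
s3 = s2 XOR s1 = 0 XOR 0 = 0
s4 = x XOR s3 = 0 XOR 0 = 0
s5 = z OR s4 = 0 OR 0 = 0
So s5 = 0 as required.

x=0, y=1, z=0, w=0, u=0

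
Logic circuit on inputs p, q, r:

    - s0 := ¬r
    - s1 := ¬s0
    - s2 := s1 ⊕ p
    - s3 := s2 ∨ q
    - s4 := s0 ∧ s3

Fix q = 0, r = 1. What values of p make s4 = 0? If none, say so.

p=1

s4 = s0 ∧ s3 must be 0, so at least one of s0, s3 is 0.
Check with q = 0, r = 1 and p=1:
s0 = ¬r = ¬1 = 0
s1 = ¬s0 = ¬0 = 1
s2 = s1 ⊕ p = 1 ⊕ 1 = 0
s3 = s2 ∨ q = 0 ∨ 0 = 0
s4 = s0 ∧ s3 = 0 ∧ 0 = 0
So s4 = 0.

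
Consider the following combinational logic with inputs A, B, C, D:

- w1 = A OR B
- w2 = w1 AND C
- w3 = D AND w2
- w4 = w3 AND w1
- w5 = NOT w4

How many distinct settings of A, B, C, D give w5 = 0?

3

w5 = NOT w4 must be 0, so w4 = 1.
Satisfying assignments:
  A=0, B=1, C=1, D=1
  A=1, B=0, C=1, D=1
  A=1, B=1, C=1, D=1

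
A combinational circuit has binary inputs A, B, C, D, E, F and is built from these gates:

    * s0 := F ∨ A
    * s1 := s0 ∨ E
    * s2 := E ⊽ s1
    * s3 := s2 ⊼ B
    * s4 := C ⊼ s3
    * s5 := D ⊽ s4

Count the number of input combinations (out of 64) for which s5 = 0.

49

s5 = D ⊽ s4 must be 0, so at least one of D, s4 is 1.
Enumerating the 64 input combinations, 49 give s5 = 0 and 15 give s5 = 1.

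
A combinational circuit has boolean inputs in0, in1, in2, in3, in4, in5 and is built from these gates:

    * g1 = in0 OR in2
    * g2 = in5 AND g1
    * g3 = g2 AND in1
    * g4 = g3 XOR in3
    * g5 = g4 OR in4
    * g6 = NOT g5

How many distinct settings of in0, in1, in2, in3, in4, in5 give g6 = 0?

g6 = NOT g5 must be 0, so g5 = 1.
Enumerating the 64 input combinations, 48 give g6 = 0 and 16 give g6 = 1.

48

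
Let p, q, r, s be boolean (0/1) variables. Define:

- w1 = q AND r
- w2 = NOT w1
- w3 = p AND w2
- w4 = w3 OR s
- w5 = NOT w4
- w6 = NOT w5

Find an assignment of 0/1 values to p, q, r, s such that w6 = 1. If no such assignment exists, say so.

Check with p=1, q=0, r=0, s=0:
w1 = q AND r = 0 AND 0 = 0
w2 = NOT w1 = NOT 0 = 1
w3 = p AND w2 = 1 AND 1 = 1
w4 = w3 OR s = 1 OR 0 = 1
w5 = NOT w4 = NOT 1 = 0
w6 = NOT w5 = NOT 0 = 1
So w6 = 1 as required.

p=1, q=0, r=0, s=0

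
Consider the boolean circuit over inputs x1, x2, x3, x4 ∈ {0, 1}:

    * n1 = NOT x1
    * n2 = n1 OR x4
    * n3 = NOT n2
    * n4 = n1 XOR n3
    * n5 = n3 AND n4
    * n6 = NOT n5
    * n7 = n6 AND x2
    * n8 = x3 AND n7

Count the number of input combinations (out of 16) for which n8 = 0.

n8 = x3 AND n7 must be 0, so at least one of x3, n7 is 0.
Enumerating the 16 input combinations, 13 give n8 = 0 and 3 give n8 = 1.

13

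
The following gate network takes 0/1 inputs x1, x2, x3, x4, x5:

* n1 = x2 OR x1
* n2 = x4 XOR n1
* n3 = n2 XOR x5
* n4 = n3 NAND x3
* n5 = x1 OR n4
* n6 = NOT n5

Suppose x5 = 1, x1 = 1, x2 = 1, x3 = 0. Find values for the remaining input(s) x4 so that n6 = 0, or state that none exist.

x4=0

Check with x5 = 1, x1 = 1, x2 = 1, x3 = 0 and x4=0:
n1 = x2 OR x1 = 1 OR 1 = 1
n2 = x4 XOR n1 = 0 XOR 1 = 1
n3 = n2 XOR x5 = 1 XOR 1 = 0
n4 = n3 NAND x3 = 0 NAND 0 = 1
n5 = x1 OR n4 = 1 OR 1 = 1
n6 = NOT n5 = NOT 1 = 0
So n6 = 0.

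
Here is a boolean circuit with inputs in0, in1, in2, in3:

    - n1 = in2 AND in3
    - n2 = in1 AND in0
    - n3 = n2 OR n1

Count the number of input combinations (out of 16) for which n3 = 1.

7

n3 = n2 OR n1 must be 1, so at least one of n2, n1 is 1.
Enumerating the 16 input combinations, 7 give n3 = 1 and 9 give n3 = 0.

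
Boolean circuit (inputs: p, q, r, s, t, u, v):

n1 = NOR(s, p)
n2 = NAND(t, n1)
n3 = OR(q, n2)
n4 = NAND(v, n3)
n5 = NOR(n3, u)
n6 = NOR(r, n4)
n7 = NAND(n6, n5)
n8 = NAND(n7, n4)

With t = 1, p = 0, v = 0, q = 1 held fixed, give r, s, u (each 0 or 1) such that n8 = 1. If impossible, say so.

With t = 1, p = 0, v = 0, q = 1 fixed, none of the 8 settings of r, s, u give n8 = 1.
For example, with r=1, s=1, u=1:
n1 = NOR(s, p) = NOR(1, 0) = 0
n2 = NAND(t, n1) = NAND(1, 0) = 1
n3 = OR(q, n2) = OR(1, 1) = 1
n4 = NAND(v, n3) = NAND(0, 1) = 1
n5 = NOR(n3, u) = NOR(1, 1) = 0
n6 = NOR(r, n4) = NOR(1, 1) = 0
n7 = NAND(n6, n5) = NAND(0, 0) = 1
n8 = NAND(n7, n4) = NAND(1, 1) = 0
giving n8 = 0 ≠ 1.

no solution exists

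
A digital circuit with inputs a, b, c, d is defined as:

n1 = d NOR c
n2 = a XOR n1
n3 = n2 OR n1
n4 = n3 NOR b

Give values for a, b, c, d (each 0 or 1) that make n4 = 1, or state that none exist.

a=0 b=0 c=1 d=1

n4 = n3 NOR b must be 1, so both n3 = 0 and b = 0.
n3 = n2 OR n1 must be 0, so both n2 = 0 and n1 = 0.
n2 = a XOR n1 must be 0, so a and n1 are equal.
Check with a=0 b=0 c=1 d=1:
n1 = d NOR c = 1 NOR 1 = 0
n2 = a XOR n1 = 0 XOR 0 = 0
n3 = n2 OR n1 = 0 OR 0 = 0
n4 = n3 NOR b = 0 NOR 0 = 1
So n4 = 1 as required.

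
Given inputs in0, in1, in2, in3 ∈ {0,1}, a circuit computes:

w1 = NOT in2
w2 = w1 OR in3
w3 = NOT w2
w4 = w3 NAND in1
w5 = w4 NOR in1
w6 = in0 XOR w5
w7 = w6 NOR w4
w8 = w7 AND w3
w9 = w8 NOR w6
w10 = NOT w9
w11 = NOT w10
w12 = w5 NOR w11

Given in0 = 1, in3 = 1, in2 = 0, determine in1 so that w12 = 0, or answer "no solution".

no solution exists

With in0 = 1, in3 = 1, in2 = 0 fixed, none of the 2 settings of in1 give w12 = 0.
For example, with in1=1:
w1 = NOT in2 = NOT 0 = 1
w2 = w1 OR in3 = 1 OR 1 = 1
w3 = NOT w2 = NOT 1 = 0
w4 = w3 NAND in1 = 0 NAND 1 = 1
w5 = w4 NOR in1 = 1 NOR 1 = 0
w6 = in0 XOR w5 = 1 XOR 0 = 1
w7 = w6 NOR w4 = 1 NOR 1 = 0
w8 = w7 AND w3 = 0 AND 0 = 0
w9 = w8 NOR w6 = 0 NOR 1 = 0
w10 = NOT w9 = NOT 0 = 1
w11 = NOT w10 = NOT 1 = 0
w12 = w5 NOR w11 = 0 NOR 0 = 1
giving w12 = 1 ≠ 0.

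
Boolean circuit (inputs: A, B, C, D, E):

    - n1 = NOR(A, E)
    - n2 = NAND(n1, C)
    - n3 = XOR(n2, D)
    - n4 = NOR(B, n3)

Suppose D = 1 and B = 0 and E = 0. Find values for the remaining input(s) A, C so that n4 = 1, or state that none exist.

n4 = NOR(B, n3) must be 1, so both B = 0 and n3 = 0.
n3 = XOR(n2, D) must be 0, so n2 and D are equal.
Check with D = 1 and B = 0 and E = 0 and A=0, C=0:
n1 = NOR(A, E) = NOR(0, 0) = 1
n2 = NAND(n1, C) = NAND(1, 0) = 1
n3 = XOR(n2, D) = XOR(1, 1) = 0
n4 = NOR(B, n3) = NOR(0, 0) = 1
So n4 = 1.

A=0 C=0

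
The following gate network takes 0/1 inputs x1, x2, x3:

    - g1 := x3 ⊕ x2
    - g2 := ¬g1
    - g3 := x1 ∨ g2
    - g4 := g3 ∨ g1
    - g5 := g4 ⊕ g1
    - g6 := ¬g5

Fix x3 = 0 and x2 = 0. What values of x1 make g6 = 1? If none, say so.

no solution exists

With x3 = 0 and x2 = 0 fixed, none of the 2 settings of x1 give g6 = 1.
For example, with x1=0:
g1 = x3 ⊕ x2 = 0 ⊕ 0 = 0
g2 = ¬g1 = ¬0 = 1
g3 = x1 ∨ g2 = 0 ∨ 1 = 1
g4 = g3 ∨ g1 = 1 ∨ 0 = 1
g5 = g4 ⊕ g1 = 1 ⊕ 0 = 1
g6 = ¬g5 = ¬1 = 0
giving g6 = 0 ≠ 1.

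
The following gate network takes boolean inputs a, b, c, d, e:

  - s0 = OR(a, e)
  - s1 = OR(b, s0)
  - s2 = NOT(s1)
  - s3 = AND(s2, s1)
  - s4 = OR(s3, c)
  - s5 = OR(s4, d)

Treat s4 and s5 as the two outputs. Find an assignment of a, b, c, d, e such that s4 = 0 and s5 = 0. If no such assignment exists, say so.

a=1 b=1 c=0 d=0 e=0

Check with a=1 b=1 c=0 d=0 e=0:
s0 = OR(a, e) = OR(1, 0) = 1
s1 = OR(b, s0) = OR(1, 1) = 1
s2 = NOT(s1) = NOT 1 = 0
s3 = AND(s2, s1) = AND(0, 1) = 0
s4 = OR(s3, c) = OR(0, 0) = 0
s5 = OR(s4, d) = OR(0, 0) = 0
So s4 = 0 and s5 = 0.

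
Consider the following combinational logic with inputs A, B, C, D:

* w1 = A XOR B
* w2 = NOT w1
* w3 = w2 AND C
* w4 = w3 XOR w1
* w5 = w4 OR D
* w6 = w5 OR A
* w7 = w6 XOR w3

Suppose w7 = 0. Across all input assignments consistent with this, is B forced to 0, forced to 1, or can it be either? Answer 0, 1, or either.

either

Both values of B occur among assignments with w7 = 0:
  B=0: A=0, B=0, C=0, D=0
  B=1: A=1, B=1, C=1, D=0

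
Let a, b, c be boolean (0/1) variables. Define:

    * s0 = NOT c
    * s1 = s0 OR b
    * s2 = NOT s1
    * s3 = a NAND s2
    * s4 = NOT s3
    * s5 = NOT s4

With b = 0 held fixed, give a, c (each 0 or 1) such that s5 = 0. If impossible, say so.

a=1 c=1

Check with b = 0 and a=1, c=1:
s0 = NOT c = NOT 1 = 0
s1 = s0 OR b = 0 OR 0 = 0
s2 = NOT s1 = NOT 0 = 1
s3 = a NAND s2 = 1 NAND 1 = 0
s4 = NOT s3 = NOT 0 = 1
s5 = NOT s4 = NOT 1 = 0
So s5 = 0.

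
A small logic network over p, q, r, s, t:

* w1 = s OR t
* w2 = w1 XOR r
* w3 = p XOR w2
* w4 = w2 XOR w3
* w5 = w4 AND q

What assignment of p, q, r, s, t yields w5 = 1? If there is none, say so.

Check with p=1, q=1, r=0, s=1, t=0:
w1 = s OR t = 1 OR 0 = 1
w2 = w1 XOR r = 1 XOR 0 = 1
w3 = p XOR w2 = 1 XOR 1 = 0
w4 = w2 XOR w3 = 1 XOR 0 = 1
w5 = w4 AND q = 1 AND 1 = 1
So w5 = 1 as required.

p=1, q=1, r=0, s=1, t=0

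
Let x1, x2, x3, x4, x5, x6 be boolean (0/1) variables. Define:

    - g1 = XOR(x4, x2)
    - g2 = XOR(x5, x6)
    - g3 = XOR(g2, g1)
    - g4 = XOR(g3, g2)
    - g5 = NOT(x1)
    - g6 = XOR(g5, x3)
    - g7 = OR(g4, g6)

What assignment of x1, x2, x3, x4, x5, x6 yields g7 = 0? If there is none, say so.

x1=1, x2=0, x3=0, x4=0, x5=1, x6=0

g7 = OR(g4, g6) must be 0, so both g4 = 0 and g6 = 0.
Check with x1=1, x2=0, x3=0, x4=0, x5=1, x6=0:
g1 = XOR(x4, x2) = XOR(0, 0) = 0
g2 = XOR(x5, x6) = XOR(1, 0) = 1
g3 = XOR(g2, g1) = XOR(1, 0) = 1
g4 = XOR(g3, g2) = XOR(1, 1) = 0
g5 = NOT(x1) = NOT 1 = 0
g6 = XOR(g5, x3) = XOR(0, 0) = 0
g7 = OR(g4, g6) = OR(0, 0) = 0
So g7 = 0 as required.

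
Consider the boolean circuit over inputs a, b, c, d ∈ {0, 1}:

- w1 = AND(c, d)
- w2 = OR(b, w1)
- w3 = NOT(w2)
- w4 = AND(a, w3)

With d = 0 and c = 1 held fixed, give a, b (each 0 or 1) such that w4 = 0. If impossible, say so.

Check with d = 0 and c = 1 and a=0, b=0:
w1 = AND(c, d) = AND(1, 0) = 0
w2 = OR(b, w1) = OR(0, 0) = 0
w3 = NOT(w2) = NOT 0 = 1
w4 = AND(a, w3) = AND(0, 1) = 0
So w4 = 0.

a=0, b=0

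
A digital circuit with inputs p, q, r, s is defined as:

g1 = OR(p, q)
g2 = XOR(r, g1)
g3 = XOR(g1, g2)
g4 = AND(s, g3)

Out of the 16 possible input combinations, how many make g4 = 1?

4

g4 = AND(s, g3) must be 1, so both s = 1 and g3 = 1.
g3 = XOR(g1, g2) must be 1, so g1 and g2 differ.
Enumerating the 16 input combinations, 4 give g4 = 1 and 12 give g4 = 0.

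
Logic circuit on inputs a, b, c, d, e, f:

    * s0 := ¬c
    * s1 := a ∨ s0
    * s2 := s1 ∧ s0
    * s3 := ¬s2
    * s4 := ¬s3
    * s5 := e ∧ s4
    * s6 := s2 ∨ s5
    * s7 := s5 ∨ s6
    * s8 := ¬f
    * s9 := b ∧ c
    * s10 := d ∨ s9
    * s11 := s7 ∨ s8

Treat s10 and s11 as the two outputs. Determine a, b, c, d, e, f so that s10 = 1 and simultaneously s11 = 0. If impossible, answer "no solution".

Check with a=1, b=0, c=1, d=1, e=0, f=1:
s0 = ¬c = ¬1 = 0
s1 = a ∨ s0 = 1 ∨ 0 = 1
s2 = s1 ∧ s0 = 1 ∧ 0 = 0
s3 = ¬s2 = ¬0 = 1
s4 = ¬s3 = ¬1 = 0
s5 = e ∧ s4 = 0 ∧ 0 = 0
s6 = s2 ∨ s5 = 0 ∨ 0 = 0
s7 = s5 ∨ s6 = 0 ∨ 0 = 0
s8 = ¬f = ¬1 = 0
s9 = b ∧ c = 0 ∧ 1 = 0
s10 = d ∨ s9 = 1 ∨ 0 = 1
s11 = s7 ∨ s8 = 0 ∨ 0 = 0
So s10 = 1 and s11 = 0.

a=1, b=0, c=1, d=1, e=0, f=1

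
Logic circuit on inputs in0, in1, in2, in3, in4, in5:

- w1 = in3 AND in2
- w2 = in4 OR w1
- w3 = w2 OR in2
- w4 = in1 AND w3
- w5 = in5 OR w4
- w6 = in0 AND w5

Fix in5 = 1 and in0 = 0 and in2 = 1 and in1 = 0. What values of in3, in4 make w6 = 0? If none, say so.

in3=1 in4=0

Check with in5 = 1 and in0 = 0 and in2 = 1 and in1 = 0 and in3=1, in4=0:
w1 = in3 AND in2 = 1 AND 1 = 1
w2 = in4 OR w1 = 0 OR 1 = 1
w3 = w2 OR in2 = 1 OR 1 = 1
w4 = in1 AND w3 = 0 AND 1 = 0
w5 = in5 OR w4 = 1 OR 0 = 1
w6 = in0 AND w5 = 0 AND 1 = 0
So w6 = 0.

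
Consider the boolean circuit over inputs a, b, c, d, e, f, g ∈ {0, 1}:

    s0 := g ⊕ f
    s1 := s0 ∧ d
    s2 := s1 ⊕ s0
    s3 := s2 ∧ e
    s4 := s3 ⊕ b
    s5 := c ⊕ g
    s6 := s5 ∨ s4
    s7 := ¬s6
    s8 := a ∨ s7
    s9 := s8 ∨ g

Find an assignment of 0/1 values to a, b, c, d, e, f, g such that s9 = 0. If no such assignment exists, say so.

a=0 b=1 c=1 d=1 e=0 f=1 g=0

s9 = s8 ∨ g must be 0, so both s8 = 0 and g = 0.
s8 = a ∨ s7 must be 0, so both a = 0 and s7 = 0.
Check with a=0 b=1 c=1 d=1 e=0 f=1 g=0:
s0 = g ⊕ f = 0 ⊕ 1 = 1
s1 = s0 ∧ d = 1 ∧ 1 = 1
s2 = s1 ⊕ s0 = 1 ⊕ 1 = 0
s3 = s2 ∧ e = 0 ∧ 0 = 0
s4 = s3 ⊕ b = 0 ⊕ 1 = 1
s5 = c ⊕ g = 1 ⊕ 0 = 1
s6 = s5 ∨ s4 = 1 ∨ 1 = 1
s7 = ¬s6 = ¬1 = 0
s8 = a ∨ s7 = 0 ∨ 0 = 0
s9 = s8 ∨ g = 0 ∨ 0 = 0
So s9 = 0 as required.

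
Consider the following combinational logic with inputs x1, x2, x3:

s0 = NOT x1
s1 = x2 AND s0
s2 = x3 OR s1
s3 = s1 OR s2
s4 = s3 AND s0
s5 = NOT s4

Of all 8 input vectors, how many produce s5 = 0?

s5 = NOT s4 must be 0, so s4 = 1.
s4 = s3 AND s0 must be 1, so both s3 = 1 and s0 = 1.
s3 = s1 OR s2 must be 1, so at least one of s1, s2 is 1.
Satisfying assignments:
  x1=0, x2=0, x3=1
  x1=0, x2=1, x3=0
  x1=0, x2=1, x3=1

3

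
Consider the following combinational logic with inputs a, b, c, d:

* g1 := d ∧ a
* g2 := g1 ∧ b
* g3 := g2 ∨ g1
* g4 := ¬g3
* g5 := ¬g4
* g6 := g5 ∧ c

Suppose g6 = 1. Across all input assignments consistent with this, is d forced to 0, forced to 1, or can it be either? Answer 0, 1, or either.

1

g6 = g5 ∧ c must be 1, so both g5 = 1 and c = 1.
g5 = ¬g4 must be 1, so g4 = 0.
g4 = ¬g3 must be 0, so g3 = 1.
Every assignment with g6 = 1 has d = 1; there are 2 such assignment(s).
  a=1, b=0, c=1, d=1
  a=1, b=1, c=1, d=1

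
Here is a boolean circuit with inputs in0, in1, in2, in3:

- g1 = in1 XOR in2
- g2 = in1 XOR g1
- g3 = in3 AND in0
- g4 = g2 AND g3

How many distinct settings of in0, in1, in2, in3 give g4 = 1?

2

g4 = g2 AND g3 must be 1, so both g2 = 1 and g3 = 1.
g2 = in1 XOR g1 must be 1, so in1 and g1 differ.
g3 = in3 AND in0 must be 1, so both in3 = 1 and in0 = 1.
Enumerating the 16 input combinations, 2 give g4 = 1 and 14 give g4 = 0.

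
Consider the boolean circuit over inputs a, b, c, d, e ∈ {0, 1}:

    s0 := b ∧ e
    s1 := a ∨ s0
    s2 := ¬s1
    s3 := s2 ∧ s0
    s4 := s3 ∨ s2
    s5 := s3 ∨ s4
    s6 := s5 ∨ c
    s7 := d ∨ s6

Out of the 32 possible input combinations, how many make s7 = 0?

5

s7 = d ∨ s6 must be 0, so both d = 0 and s6 = 0.
s6 = s5 ∨ c must be 0, so both s5 = 0 and c = 0.
Satisfying assignments:
  a=0, b=1, c=0, d=0, e=1
  a=1, b=0, c=0, d=0, e=0
  a=1, b=0, c=0, d=0, e=1
  a=1, b=1, c=0, d=0, e=0
  a=1, b=1, c=0, d=0, e=1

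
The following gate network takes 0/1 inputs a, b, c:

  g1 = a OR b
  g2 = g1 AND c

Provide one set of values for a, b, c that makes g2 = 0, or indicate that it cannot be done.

a=1 b=0 c=0

g2 = g1 AND c must be 0, so at least one of g1, c is 0.
Check with a=1 b=0 c=0:
g1 = a OR b = 1 OR 0 = 1
g2 = g1 AND c = 1 AND 0 = 0
So g2 = 0 as required.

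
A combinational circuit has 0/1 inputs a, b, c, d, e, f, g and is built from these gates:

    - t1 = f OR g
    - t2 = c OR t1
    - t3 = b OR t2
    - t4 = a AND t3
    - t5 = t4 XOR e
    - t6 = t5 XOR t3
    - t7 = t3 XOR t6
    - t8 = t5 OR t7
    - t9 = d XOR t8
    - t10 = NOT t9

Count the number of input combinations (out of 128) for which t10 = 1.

64

t10 = NOT t9 must be 1, so t9 = 0.
t9 = d XOR t8 must be 0, so d and t8 are equal.
Enumerating the 128 input combinations, 64 give t10 = 1 and 64 give t10 = 0.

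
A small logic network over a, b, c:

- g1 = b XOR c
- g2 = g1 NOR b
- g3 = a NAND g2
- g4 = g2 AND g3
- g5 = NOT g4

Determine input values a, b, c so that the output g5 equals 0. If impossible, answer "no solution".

Check with a=0, b=0, c=0:
g1 = b XOR c = 0 XOR 0 = 0
g2 = g1 NOR b = 0 NOR 0 = 1
g3 = a NAND g2 = 0 NAND 1 = 1
g4 = g2 AND g3 = 1 AND 1 = 1
g5 = NOT g4 = NOT 1 = 0
So g5 = 0 as required.

a=0, b=0, c=0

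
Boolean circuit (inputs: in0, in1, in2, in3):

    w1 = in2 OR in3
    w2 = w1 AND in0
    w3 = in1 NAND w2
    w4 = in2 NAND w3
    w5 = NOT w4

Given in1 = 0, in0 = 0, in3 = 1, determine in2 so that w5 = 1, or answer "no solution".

in2=1

w5 = NOT w4 must be 1, so w4 = 0.
Check with in1 = 0, in0 = 0, in3 = 1 and in2=1:
w1 = in2 OR in3 = 1 OR 1 = 1
w2 = w1 AND in0 = 1 AND 0 = 0
w3 = in1 NAND w2 = 0 NAND 0 = 1
w4 = in2 NAND w3 = 1 NAND 1 = 0
w5 = NOT w4 = NOT 0 = 1
So w5 = 1.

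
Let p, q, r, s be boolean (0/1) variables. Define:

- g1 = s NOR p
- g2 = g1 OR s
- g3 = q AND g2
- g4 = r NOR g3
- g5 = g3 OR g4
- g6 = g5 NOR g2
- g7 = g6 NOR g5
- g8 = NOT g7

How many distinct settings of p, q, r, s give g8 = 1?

g8 = NOT g7 must be 1, so g7 = 0.
Enumerating the 16 input combinations, 13 give g8 = 1 and 3 give g8 = 0.

13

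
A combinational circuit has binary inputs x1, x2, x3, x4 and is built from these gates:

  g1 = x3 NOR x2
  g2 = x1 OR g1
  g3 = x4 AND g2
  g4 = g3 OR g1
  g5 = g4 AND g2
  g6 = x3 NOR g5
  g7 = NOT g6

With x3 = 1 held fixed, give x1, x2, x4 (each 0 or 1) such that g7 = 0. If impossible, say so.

With x3 = 1 fixed, none of the 8 settings of x1, x2, x4 give g7 = 0.
For example, with x1=1, x2=1, x4=0:
g1 = x3 NOR x2 = 1 NOR 1 = 0
g2 = x1 OR g1 = 1 OR 0 = 1
g3 = x4 AND g2 = 0 AND 1 = 0
g4 = g3 OR g1 = 0 OR 0 = 0
g5 = g4 AND g2 = 0 AND 1 = 0
g6 = x3 NOR g5 = 1 NOR 0 = 0
g7 = NOT g6 = NOT 0 = 1
giving g7 = 1 ≠ 0.

no solution exists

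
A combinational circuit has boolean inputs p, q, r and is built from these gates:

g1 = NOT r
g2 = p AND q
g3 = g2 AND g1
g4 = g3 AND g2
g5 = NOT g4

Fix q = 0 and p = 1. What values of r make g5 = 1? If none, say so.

r=1

g5 = NOT g4 must be 1, so g4 = 0.
Check with q = 0 and p = 1 and r=1:
g1 = NOT r = NOT 1 = 0
g2 = p AND q = 1 AND 0 = 0
g3 = g2 AND g1 = 0 AND 0 = 0
g4 = g3 AND g2 = 0 AND 0 = 0
g5 = NOT g4 = NOT 0 = 1
So g5 = 1.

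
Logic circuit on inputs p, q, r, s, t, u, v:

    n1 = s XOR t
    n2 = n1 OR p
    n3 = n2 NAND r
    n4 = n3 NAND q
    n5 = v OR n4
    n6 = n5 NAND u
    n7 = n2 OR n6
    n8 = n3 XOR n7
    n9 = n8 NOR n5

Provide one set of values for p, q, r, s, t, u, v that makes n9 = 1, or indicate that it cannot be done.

p=0 q=1 r=1 s=0 t=0 u=1 v=0

Check with p=0 q=1 r=1 s=0 t=0 u=1 v=0:
n1 = s XOR t = 0 XOR 0 = 0
n2 = n1 OR p = 0 OR 0 = 0
n3 = n2 NAND r = 0 NAND 1 = 1
n4 = n3 NAND q = 1 NAND 1 = 0
n5 = v OR n4 = 0 OR 0 = 0
n6 = n5 NAND u = 0 NAND 1 = 1
n7 = n2 OR n6 = 0 OR 1 = 1
n8 = n3 XOR n7 = 1 XOR 1 = 0
n9 = n8 NOR n5 = 0 NOR 0 = 1
So n9 = 1 as required.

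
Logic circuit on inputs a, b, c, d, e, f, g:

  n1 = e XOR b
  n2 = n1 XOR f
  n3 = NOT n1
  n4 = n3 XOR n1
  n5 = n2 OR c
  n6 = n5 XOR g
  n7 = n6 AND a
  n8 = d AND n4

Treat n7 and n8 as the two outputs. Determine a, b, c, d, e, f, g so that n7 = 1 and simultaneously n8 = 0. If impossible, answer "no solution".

Check with a=1 b=0 c=0 d=0 e=1 f=1 g=1:
n1 = e XOR b = 1 XOR 0 = 1
n2 = n1 XOR f = 1 XOR 1 = 0
n3 = NOT n1 = NOT 1 = 0
n4 = n3 XOR n1 = 0 XOR 1 = 1
n5 = n2 OR c = 0 OR 0 = 0
n6 = n5 XOR g = 0 XOR 1 = 1
n7 = n6 AND a = 1 AND 1 = 1
n8 = d AND n4 = 0 AND 1 = 0
So n7 = 1 and n8 = 0.

a=1 b=0 c=0 d=0 e=1 f=1 g=1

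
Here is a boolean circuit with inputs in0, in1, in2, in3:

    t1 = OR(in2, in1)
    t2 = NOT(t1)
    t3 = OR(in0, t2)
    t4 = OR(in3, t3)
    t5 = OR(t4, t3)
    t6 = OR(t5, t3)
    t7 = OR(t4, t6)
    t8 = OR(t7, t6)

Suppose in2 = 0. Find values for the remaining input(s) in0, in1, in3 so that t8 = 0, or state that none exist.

t8 = OR(t7, t6) must be 0, so both t7 = 0 and t6 = 0.
t7 = OR(t4, t6) must be 0, so both t4 = 0 and t6 = 0.
Check with in2 = 0 and in0=0, in1=1, in3=0:
t1 = OR(in2, in1) = OR(0, 1) = 1
t2 = NOT(t1) = NOT 1 = 0
t3 = OR(in0, t2) = OR(0, 0) = 0
t4 = OR(in3, t3) = OR(0, 0) = 0
t5 = OR(t4, t3) = OR(0, 0) = 0
t6 = OR(t5, t3) = OR(0, 0) = 0
t7 = OR(t4, t6) = OR(0, 0) = 0
t8 = OR(t7, t6) = OR(0, 0) = 0
So t8 = 0.

in0=0 in1=1 in3=0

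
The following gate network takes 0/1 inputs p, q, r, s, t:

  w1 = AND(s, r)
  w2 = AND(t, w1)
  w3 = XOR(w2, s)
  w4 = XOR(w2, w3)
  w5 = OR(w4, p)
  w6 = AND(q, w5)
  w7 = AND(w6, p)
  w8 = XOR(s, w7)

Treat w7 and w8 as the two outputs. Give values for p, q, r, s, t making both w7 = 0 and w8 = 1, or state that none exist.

Check with p=0, q=0, r=0, s=1, t=0:
w1 = AND(s, r) = AND(1, 0) = 0
w2 = AND(t, w1) = AND(0, 0) = 0
w3 = XOR(w2, s) = XOR(0, 1) = 1
w4 = XOR(w2, w3) = XOR(0, 1) = 1
w5 = OR(w4, p) = OR(1, 0) = 1
w6 = AND(q, w5) = AND(0, 1) = 0
w7 = AND(w6, p) = AND(0, 0) = 0
w8 = XOR(s, w7) = XOR(1, 0) = 1
So w7 = 0 and w8 = 1.

p=0, q=0, r=0, s=1, t=0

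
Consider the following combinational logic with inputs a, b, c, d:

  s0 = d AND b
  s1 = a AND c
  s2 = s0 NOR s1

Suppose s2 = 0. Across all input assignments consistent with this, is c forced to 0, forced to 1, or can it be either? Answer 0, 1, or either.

Both values of c occur among assignments with s2 = 0:
  c=0: a=0, b=1, c=0, d=1
  c=1: a=0, b=1, c=1, d=1

either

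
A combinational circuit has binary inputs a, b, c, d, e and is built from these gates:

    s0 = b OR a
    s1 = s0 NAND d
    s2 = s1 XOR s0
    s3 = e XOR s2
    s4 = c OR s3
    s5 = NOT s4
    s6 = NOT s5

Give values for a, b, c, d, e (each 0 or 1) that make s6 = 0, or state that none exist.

a=1 b=1 c=0 d=0 e=0

s6 = NOT s5 must be 0, so s5 = 1.
Check with a=1 b=1 c=0 d=0 e=0:
s0 = b OR a = 1 OR 1 = 1
s1 = s0 NAND d = 1 NAND 0 = 1
s2 = s1 XOR s0 = 1 XOR 1 = 0
s3 = e XOR s2 = 0 XOR 0 = 0
s4 = c OR s3 = 0 OR 0 = 0
s5 = NOT s4 = NOT 0 = 1
s6 = NOT s5 = NOT 1 = 0
So s6 = 0 as required.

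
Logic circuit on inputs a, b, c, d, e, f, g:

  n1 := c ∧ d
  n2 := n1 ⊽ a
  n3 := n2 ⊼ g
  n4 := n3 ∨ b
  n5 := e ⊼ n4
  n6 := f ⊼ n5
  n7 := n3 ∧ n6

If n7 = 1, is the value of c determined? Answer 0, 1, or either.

either

Both values of c occur among assignments with n7 = 1:
  c=0: a=0, b=0, c=0, d=0, e=0, f=0, g=0
  c=1: a=0, b=0, c=1, d=0, e=0, f=0, g=0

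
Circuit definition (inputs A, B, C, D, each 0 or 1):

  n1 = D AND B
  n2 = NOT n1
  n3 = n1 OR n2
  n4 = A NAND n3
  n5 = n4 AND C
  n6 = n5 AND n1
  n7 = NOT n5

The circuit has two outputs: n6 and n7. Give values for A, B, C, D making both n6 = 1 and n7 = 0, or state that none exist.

A=0, B=1, C=1, D=1

Check with A=0, B=1, C=1, D=1:
n1 = D AND B = 1 AND 1 = 1
n2 = NOT n1 = NOT 1 = 0
n3 = n1 OR n2 = 1 OR 0 = 1
n4 = A NAND n3 = 0 NAND 1 = 1
n5 = n4 AND C = 1 AND 1 = 1
n6 = n5 AND n1 = 1 AND 1 = 1
n7 = NOT n5 = NOT 1 = 0
So n6 = 1 and n7 = 0.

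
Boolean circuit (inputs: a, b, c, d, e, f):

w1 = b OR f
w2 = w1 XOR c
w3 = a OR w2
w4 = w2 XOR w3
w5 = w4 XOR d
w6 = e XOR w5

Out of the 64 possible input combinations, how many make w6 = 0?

w6 = e XOR w5 must be 0, so e and w5 are equal.
Enumerating the 64 input combinations, 32 give w6 = 0 and 32 give w6 = 1.

32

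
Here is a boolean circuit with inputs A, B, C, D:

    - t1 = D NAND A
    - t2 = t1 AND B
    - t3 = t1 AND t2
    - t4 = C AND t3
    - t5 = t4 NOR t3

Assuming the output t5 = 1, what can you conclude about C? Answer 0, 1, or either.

either

Both values of C occur among assignments with t5 = 1:
  C=0: A=0, B=0, C=0, D=0
  C=1: A=0, B=0, C=1, D=0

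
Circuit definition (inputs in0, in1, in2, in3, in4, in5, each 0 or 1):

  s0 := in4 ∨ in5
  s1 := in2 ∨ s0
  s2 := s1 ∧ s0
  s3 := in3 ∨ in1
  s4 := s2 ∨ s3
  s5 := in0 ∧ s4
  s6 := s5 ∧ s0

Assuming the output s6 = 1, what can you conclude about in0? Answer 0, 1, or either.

1

s6 = s5 ∧ s0 must be 1, so both s5 = 1 and s0 = 1.
s5 = in0 ∧ s4 must be 1, so both in0 = 1 and s4 = 1.
Every assignment with s6 = 1 has in0 = 1; there are 24 such assignment(s).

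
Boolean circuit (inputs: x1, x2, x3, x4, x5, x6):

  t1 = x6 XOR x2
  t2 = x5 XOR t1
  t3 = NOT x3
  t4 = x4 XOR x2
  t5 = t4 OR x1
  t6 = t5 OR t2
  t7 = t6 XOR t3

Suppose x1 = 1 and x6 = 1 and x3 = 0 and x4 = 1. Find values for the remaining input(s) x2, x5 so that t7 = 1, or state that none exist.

no solution exists

With x1 = 1 and x6 = 1 and x3 = 0 and x4 = 1 fixed, none of the 4 settings of x2, x5 give t7 = 1.
For example, with x2=1, x5=1:
t1 = x6 XOR x2 = 1 XOR 1 = 0
t2 = x5 XOR t1 = 1 XOR 0 = 1
t3 = NOT x3 = NOT 0 = 1
t4 = x4 XOR x2 = 1 XOR 1 = 0
t5 = t4 OR x1 = 0 OR 1 = 1
t6 = t5 OR t2 = 1 OR 1 = 1
t7 = t6 XOR t3 = 1 XOR 1 = 0
giving t7 = 0 ≠ 1.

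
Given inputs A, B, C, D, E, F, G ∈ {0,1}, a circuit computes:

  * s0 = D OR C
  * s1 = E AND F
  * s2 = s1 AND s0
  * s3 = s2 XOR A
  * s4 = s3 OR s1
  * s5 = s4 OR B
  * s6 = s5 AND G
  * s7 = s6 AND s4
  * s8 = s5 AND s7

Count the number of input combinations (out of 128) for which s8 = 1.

40

s8 = s5 AND s7 must be 1, so both s5 = 1 and s7 = 1.
s5 = s4 OR B must be 1, so at least one of s4, B is 1.
s7 = s6 AND s4 must be 1, so both s6 = 1 and s4 = 1.
Enumerating the 128 input combinations, 40 give s8 = 1 and 88 give s8 = 0.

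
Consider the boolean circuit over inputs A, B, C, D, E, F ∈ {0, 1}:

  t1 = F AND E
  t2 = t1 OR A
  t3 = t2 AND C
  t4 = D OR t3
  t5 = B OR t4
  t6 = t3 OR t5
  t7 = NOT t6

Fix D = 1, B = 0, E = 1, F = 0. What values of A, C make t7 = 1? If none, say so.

no solution exists

With D = 1, B = 0, E = 1, F = 0 fixed, none of the 4 settings of A, C give t7 = 1.
For example, with A=1, C=0:
t1 = F AND E = 0 AND 1 = 0
t2 = t1 OR A = 0 OR 1 = 1
t3 = t2 AND C = 1 AND 0 = 0
t4 = D OR t3 = 1 OR 0 = 1
t5 = B OR t4 = 0 OR 1 = 1
t6 = t3 OR t5 = 0 OR 1 = 1
t7 = NOT t6 = NOT 1 = 0
giving t7 = 0 ≠ 1.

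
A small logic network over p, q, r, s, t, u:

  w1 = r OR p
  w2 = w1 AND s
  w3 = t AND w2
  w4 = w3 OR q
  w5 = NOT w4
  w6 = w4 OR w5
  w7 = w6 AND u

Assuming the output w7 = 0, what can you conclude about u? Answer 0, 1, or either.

0

w7 = w6 AND u must be 0, so at least one of w6, u is 0.
Every assignment with w7 = 0 has u = 0; there are 32 such assignment(s).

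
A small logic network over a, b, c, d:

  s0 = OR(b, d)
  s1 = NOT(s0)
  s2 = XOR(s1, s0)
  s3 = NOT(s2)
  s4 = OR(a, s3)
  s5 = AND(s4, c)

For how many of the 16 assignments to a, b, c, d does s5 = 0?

s5 = AND(s4, c) must be 0, so at least one of s4, c is 0.
Enumerating the 16 input combinations, 12 give s5 = 0 and 4 give s5 = 1.

12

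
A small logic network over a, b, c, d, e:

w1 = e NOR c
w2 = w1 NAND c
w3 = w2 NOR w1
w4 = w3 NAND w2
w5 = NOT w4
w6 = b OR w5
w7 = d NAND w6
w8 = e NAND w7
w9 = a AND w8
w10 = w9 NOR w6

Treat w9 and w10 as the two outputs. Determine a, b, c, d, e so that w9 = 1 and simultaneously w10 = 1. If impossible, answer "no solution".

Across all 32 input combinations, none give both w9 = 1 and w10 = 1.

no solution exists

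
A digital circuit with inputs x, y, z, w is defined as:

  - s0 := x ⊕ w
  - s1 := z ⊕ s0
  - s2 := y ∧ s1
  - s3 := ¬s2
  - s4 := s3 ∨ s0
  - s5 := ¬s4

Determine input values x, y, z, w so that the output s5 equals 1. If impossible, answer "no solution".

x=0, y=1, z=1, w=0

s5 = ¬s4 must be 1, so s4 = 0.
s4 = s3 ∨ s0 must be 0, so both s3 = 0 and s0 = 0.
Check with x=0, y=1, z=1, w=0:
s0 = x ⊕ w = 0 ⊕ 0 = 0
s1 = z ⊕ s0 = 1 ⊕ 0 = 1
s2 = y ∧ s1 = 1 ∧ 1 = 1
s3 = ¬s2 = ¬1 = 0
s4 = s3 ∨ s0 = 0 ∨ 0 = 0
s5 = ¬s4 = ¬0 = 1
So s5 = 1 as required.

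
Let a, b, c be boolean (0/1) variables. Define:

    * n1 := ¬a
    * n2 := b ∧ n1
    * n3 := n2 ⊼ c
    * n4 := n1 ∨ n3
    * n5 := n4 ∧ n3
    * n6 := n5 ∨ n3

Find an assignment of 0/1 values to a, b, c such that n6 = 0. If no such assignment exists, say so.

Check with a=0 b=1 c=1:
n1 = ¬a = ¬0 = 1
n2 = b ∧ n1 = 1 ∧ 1 = 1
n3 = n2 ⊼ c = 1 ⊼ 1 = 0
n4 = n1 ∨ n3 = 1 ∨ 0 = 1
n5 = n4 ∧ n3 = 1 ∧ 0 = 0
n6 = n5 ∨ n3 = 0 ∨ 0 = 0
So n6 = 0 as required.

a=0 b=1 c=1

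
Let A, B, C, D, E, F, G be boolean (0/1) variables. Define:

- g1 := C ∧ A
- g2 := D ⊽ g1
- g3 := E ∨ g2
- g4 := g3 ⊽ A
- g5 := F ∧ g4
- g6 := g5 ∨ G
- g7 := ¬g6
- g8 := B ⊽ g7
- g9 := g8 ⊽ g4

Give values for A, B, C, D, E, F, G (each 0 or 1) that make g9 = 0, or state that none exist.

A=0, B=1, C=0, D=1, E=0, F=1, G=1

Check with A=0, B=1, C=0, D=1, E=0, F=1, G=1:
g1 = C ∧ A = 0 ∧ 0 = 0
g2 = D ⊽ g1 = 1 ⊽ 0 = 0
g3 = E ∨ g2 = 0 ∨ 0 = 0
g4 = g3 ⊽ A = 0 ⊽ 0 = 1
g5 = F ∧ g4 = 1 ∧ 1 = 1
g6 = g5 ∨ G = 1 ∨ 1 = 1
g7 = ¬g6 = ¬1 = 0
g8 = B ⊽ g7 = 1 ⊽ 0 = 0
g9 = g8 ⊽ g4 = 0 ⊽ 1 = 0
So g9 = 0 as required.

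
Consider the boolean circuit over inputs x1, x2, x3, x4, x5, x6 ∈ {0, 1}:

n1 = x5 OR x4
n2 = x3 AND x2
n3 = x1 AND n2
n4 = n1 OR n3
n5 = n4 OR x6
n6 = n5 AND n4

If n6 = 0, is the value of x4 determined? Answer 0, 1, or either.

0

n6 = n5 AND n4 must be 0, so at least one of n5, n4 is 0.
Every assignment with n6 = 0 has x4 = 0; there are 14 such assignment(s).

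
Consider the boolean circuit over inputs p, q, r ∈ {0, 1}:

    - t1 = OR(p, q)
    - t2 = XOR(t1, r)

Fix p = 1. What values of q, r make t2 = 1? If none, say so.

t2 = XOR(t1, r) must be 1, so t1 and r differ.
Check with p = 1 and q=0, r=0:
t1 = OR(p, q) = OR(1, 0) = 1
t2 = XOR(t1, r) = XOR(1, 0) = 1
So t2 = 1.

q=0 r=0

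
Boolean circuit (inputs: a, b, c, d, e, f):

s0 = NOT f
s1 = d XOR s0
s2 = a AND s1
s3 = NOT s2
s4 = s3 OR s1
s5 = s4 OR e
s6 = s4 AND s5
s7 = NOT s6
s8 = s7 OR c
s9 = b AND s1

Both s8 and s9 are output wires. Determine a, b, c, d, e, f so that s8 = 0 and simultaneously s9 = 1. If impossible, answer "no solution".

Check with a=1, b=1, c=0, d=0, e=0, f=0:
s0 = NOT f = NOT 0 = 1
s1 = d XOR s0 = 0 XOR 1 = 1
s2 = a AND s1 = 1 AND 1 = 1
s3 = NOT s2 = NOT 1 = 0
s4 = s3 OR s1 = 0 OR 1 = 1
s5 = s4 OR e = 1 OR 0 = 1
s6 = s4 AND s5 = 1 AND 1 = 1
s7 = NOT s6 = NOT 1 = 0
s8 = s7 OR c = 0 OR 0 = 0
s9 = b AND s1 = 1 AND 1 = 1
So s8 = 0 and s9 = 1.

a=1, b=1, c=0, d=0, e=0, f=0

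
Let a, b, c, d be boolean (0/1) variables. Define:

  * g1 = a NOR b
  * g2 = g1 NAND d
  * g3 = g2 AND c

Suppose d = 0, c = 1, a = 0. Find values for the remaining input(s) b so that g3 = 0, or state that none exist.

With d = 0, c = 1, a = 0 fixed, none of the 2 settings of b give g3 = 0.
For example, with b=0:
g1 = a NOR b = 0 NOR 0 = 1
g2 = g1 NAND d = 1 NAND 0 = 1
g3 = g2 AND c = 1 AND 1 = 1
giving g3 = 1 ≠ 0.

no solution exists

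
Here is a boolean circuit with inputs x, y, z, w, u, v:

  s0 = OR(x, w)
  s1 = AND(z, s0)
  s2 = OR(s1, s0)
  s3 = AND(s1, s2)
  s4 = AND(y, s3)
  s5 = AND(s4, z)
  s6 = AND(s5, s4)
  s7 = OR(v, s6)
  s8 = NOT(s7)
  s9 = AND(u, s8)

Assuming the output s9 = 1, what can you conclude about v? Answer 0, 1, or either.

s9 = AND(u, s8) must be 1, so both u = 1 and s8 = 1.
s8 = NOT(s7) must be 1, so s7 = 0.
s7 = OR(v, s6) must be 0, so both v = 0 and s6 = 0.
Every assignment with s9 = 1 has v = 0; there are 13 such assignment(s).

0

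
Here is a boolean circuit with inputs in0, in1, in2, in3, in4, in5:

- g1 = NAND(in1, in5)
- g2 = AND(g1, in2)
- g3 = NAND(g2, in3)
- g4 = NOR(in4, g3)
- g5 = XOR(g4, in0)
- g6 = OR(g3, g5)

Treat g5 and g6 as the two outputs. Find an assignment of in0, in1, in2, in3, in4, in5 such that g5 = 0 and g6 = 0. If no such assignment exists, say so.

Check with in0=0 in1=0 in2=1 in3=1 in4=1 in5=1:
g1 = NAND(in1, in5) = NAND(0, 1) = 1
g2 = AND(g1, in2) = AND(1, 1) = 1
g3 = NAND(g2, in3) = NAND(1, 1) = 0
g4 = NOR(in4, g3) = NOR(1, 0) = 0
g5 = XOR(g4, in0) = XOR(0, 0) = 0
g6 = OR(g3, g5) = OR(0, 0) = 0
So g5 = 0 and g6 = 0.

in0=0 in1=0 in2=1 in3=1 in4=1 in5=1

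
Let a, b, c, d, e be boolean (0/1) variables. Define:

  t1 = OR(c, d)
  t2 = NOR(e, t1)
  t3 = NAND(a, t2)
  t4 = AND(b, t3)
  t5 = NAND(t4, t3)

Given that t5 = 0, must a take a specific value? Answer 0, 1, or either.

Both values of a occur among assignments with t5 = 0:
  a=0: a=0, b=1, c=0, d=0, e=0
  a=1: a=1, b=1, c=0, d=0, e=1

either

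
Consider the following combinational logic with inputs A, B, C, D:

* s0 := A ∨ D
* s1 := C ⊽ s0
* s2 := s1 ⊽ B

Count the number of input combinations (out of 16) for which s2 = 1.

7

s2 = s1 ⊽ B must be 1, so both s1 = 0 and B = 0.
s1 = C ⊽ s0 must be 0, so at least one of C, s0 is 1.
Enumerating the 16 input combinations, 7 give s2 = 1 and 9 give s2 = 0.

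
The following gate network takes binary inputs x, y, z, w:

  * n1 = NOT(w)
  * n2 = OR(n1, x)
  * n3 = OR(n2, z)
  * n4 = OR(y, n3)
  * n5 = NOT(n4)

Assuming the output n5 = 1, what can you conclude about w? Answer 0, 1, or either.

n5 = NOT(n4) must be 1, so n4 = 0.
n4 = OR(y, n3) must be 0, so both y = 0 and n3 = 0.
n3 = OR(n2, z) must be 0, so both n2 = 0 and z = 0.
Every assignment with n5 = 1 has w = 1; there are 1 such assignment(s).
  x=0, y=0, z=0, w=1

1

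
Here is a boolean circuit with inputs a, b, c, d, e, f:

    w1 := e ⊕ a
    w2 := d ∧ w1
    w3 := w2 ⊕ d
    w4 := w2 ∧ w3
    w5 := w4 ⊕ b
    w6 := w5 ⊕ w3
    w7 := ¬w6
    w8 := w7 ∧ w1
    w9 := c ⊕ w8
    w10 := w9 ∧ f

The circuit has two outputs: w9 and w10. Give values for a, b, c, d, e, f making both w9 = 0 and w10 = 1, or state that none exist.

no solution exists

Across all 64 input combinations, none give both w9 = 0 and w10 = 1.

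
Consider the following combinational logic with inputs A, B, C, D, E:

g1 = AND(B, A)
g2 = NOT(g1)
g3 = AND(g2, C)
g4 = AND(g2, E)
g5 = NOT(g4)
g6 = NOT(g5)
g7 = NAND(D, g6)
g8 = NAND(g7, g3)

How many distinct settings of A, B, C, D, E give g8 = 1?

g8 = NAND(g7, g3) must be 1, so at least one of g7, g3 is 0.
Enumerating the 32 input combinations, 23 give g8 = 1 and 9 give g8 = 0.

23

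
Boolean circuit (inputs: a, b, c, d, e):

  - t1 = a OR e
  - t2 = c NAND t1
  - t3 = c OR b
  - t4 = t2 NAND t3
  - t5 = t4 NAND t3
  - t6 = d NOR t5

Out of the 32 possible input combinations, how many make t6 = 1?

t6 = d NOR t5 must be 1, so both d = 0 and t5 = 0.
t5 = t4 NAND t3 must be 0, so both t4 = 1 and t3 = 1.
t4 = t2 NAND t3 must be 1, so at least one of t2, t3 is 0.
Enumerating the 32 input combinations, 6 give t6 = 1 and 26 give t6 = 0.

6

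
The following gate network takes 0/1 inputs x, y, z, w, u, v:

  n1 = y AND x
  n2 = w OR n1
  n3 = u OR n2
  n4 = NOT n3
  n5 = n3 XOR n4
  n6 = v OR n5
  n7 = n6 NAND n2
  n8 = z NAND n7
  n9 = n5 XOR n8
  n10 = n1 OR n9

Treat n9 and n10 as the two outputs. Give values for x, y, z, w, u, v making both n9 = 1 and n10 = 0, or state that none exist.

Across all 64 input combinations, none give both n9 = 1 and n10 = 0.

no solution exists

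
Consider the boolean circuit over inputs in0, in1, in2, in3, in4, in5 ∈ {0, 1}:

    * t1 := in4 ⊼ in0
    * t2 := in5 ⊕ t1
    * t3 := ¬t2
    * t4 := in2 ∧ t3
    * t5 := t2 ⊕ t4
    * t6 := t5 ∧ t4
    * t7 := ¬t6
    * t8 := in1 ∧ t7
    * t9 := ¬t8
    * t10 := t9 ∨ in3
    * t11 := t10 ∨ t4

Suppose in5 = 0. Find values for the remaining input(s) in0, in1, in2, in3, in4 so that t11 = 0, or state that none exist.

t11 = t10 ∨ t4 must be 0, so both t10 = 0 and t4 = 0.
Check with in5 = 0 and in0=0, in1=1, in2=1, in3=0, in4=0:
t1 = in4 ⊼ in0 = 0 ⊼ 0 = 1
t2 = in5 ⊕ t1 = 0 ⊕ 1 = 1
t3 = ¬t2 = ¬1 = 0
t4 = in2 ∧ t3 = 1 ∧ 0 = 0
t5 = t2 ⊕ t4 = 1 ⊕ 0 = 1
t6 = t5 ∧ t4 = 1 ∧ 0 = 0
t7 = ¬t6 = ¬0 = 1
t8 = in1 ∧ t7 = 1 ∧ 1 = 1
t9 = ¬t8 = ¬1 = 0
t10 = t9 ∨ in3 = 0 ∨ 0 = 0
t11 = t10 ∨ t4 = 0 ∨ 0 = 0
So t11 = 0.

in0=0, in1=1, in2=1, in3=0, in4=0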